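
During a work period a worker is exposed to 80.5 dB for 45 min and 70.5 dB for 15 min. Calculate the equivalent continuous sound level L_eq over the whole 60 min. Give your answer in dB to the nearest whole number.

Weight each interval's intensity by its duration and average over T = 60 min:
Σ tᵢ·10^(Lᵢ/10) = 45·10^(80.5/10) + 15·10^(70.5/10) = 5.217e+09.
L_eq = 10·log₁₀(5.217e+09/60) = 79.39 dB.

79 dB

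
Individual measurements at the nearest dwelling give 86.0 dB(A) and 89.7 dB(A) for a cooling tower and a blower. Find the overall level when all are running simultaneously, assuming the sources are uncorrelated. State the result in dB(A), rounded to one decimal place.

For uncorrelated sources the intensities add, so convert each level to linear form, sum, and take 10·log₁₀ of the total.
Σ 10^(L/10) = 10^(86.0/10) + 10^(89.7/10) = 1.331e+09.
L_total = 10·log₁₀(1.331e+09) = 91.24 dB(A).

91.2 dB(A)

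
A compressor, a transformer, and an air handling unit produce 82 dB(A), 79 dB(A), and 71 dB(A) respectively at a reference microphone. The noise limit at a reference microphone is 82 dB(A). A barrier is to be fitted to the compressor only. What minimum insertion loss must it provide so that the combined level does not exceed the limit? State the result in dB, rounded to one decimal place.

3.8 dB

Fixed contribution from the other sources: Σ 10^(L/10) = 10^(79/10) + 10^(71/10) = 9.202e+07 (79.64 dB(A)).
The limit corresponds to 10^(82/10) = 1.585e+08; subtracting the fixed part leaves 6.647e+07 for the compressor, i.e. 78.23 dB(A).
Required insertion loss = 82 − 78.23 = 3.77 dB.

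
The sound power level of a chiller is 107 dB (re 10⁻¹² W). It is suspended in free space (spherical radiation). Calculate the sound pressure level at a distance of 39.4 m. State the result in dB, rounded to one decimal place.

L_p = L_w − 10·log₁₀(4π·r²) with r = 39.4 m.
4π·r² = 1.951e+04 m², 10·log₁₀ of that is 42.902 dB.
L_p = 107 − 42.902 = 64.10 dB.

64.1 dB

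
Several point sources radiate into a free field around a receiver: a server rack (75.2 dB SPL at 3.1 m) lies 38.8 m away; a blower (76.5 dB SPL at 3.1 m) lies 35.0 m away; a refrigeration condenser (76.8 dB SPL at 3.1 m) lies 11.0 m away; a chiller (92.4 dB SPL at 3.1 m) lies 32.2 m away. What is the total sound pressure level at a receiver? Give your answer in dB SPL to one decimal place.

First find each source's level at the receiver (point-source: −20·log₁₀(r/r_ref)), then combine on an intensity basis.
server rack: 75.2 − 20·log₁₀(38.8/3.1) = 75.2 − 21.95 = 53.25 dB SPL.
blower: 76.5 − 20·log₁₀(35.0/3.1) = 76.5 − 21.05 = 55.45 dB SPL.
refrigeration condenser: 76.8 − 20·log₁₀(11.0/3.1) = 76.8 − 11.00 = 65.80 dB SPL.
chiller: 92.4 − 20·log₁₀(32.2/3.1) = 92.4 − 20.33 = 72.07 dB SPL.
Σ 10^(L/10) = 2.047e+07 → L_total = 10·log₁₀(2.047e+07) = 73.11 dB SPL.

73.1 dB SPL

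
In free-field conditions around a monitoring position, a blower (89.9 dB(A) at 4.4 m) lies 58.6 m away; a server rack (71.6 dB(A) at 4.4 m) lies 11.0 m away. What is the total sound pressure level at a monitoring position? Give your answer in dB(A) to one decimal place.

Apply inverse-square spreading to bring every level to the receiver, then sum 10^(L/10).
blower: 89.9 − 20·log₁₀(58.6/4.4) = 89.9 − 22.49 = 67.41 dB(A).
server rack: 71.6 − 20·log₁₀(11.0/4.4) = 71.6 − 7.96 = 63.64 dB(A).
Σ 10^(L/10) = 7.822e+06 → L_total = 10·log₁₀(7.822e+06) = 68.93 dB(A).

68.9 dB(A)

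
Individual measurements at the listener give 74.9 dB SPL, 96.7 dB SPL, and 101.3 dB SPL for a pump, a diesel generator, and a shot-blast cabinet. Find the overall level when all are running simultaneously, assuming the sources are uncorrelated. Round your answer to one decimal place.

For uncorrelated sources the intensities add, so convert each level to linear form, sum, and take 10·log₁₀ of the total.
Σ 10^(L/10) = 10^(74.9/10) + 10^(96.7/10) + 10^(101.3/10) = 1.820e+10.
L_total = 10·log₁₀(1.820e+10) = 102.60 dB SPL.

102.6 dB SPL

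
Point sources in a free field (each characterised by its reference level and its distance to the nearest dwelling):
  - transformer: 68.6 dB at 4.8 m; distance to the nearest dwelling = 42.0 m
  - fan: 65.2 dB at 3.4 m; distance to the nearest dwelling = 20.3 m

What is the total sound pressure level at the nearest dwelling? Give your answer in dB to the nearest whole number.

First find each source's level at the receiver (point-source: −20·log₁₀(r/r_ref)), then combine on an intensity basis.
transformer: 68.6 − 20·log₁₀(42.0/4.8) = 68.6 − 18.84 = 49.76 dB.
fan: 65.2 − 20·log₁₀(20.3/3.4) = 65.2 − 15.52 = 49.68 dB.
Σ 10^(L/10) = 1.875e+05 → L_total = 10·log₁₀(1.875e+05) = 52.73 dB.

53 dB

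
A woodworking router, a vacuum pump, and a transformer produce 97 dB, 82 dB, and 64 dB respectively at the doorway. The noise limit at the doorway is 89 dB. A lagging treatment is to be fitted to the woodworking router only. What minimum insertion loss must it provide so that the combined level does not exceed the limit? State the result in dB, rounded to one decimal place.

The untreated sources together contribute 10^(82/10) + 10^(64/10) = 1.610e+08, i.e. 82.07 dB.
The limit corresponds to 10^(89/10) = 7.943e+08; subtracting the fixed part leaves 6.333e+08 for the woodworking router, i.e. 88.02 dB.
So the woodworking router must be reduced from 97 to 88.02 dB: IL = 8.98 dB.

9.0 dB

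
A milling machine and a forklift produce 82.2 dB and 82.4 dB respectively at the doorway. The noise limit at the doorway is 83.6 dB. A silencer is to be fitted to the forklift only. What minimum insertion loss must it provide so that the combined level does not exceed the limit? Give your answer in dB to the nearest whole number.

Everything except the forklift sums to 10^(82.2/10) = 1.660e+08 in linear terms, 82.20 dB.
To meet 83.6 dB overall, the treated forklift may contribute at most 10^(83.6/10) − 1.660e+08 = 6.313e+07, i.e. 78.00 dB.
Required insertion loss = 82.4 − 78.00 = 4.40 dB.

4 dB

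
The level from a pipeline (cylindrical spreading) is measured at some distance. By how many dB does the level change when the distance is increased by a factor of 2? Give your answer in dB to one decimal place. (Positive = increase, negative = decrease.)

-3.0 dB

Line-source spreading: ΔL = −10·log₁₀(r₂/r₁).
ΔL = −10·log₁₀(2) = -3.01 dB.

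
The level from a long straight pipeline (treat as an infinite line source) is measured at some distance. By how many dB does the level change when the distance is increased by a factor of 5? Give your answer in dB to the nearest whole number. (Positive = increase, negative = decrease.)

-7 dB

A line source loses 3 dB per doubling of distance; generally ΔL = −10·log₁₀(r₂/r₁).
ΔL = −10·log₁₀(5) = -6.99 dB.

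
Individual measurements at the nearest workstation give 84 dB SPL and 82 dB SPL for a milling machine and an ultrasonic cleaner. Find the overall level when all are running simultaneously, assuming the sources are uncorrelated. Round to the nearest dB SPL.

For uncorrelated sources the intensities add, so convert each level to linear form, sum, and take 10·log₁₀ of the total.
Σ 10^(L/10) = 10^(84/10) + 10^(82/10) = 4.097e+08.
L_total = 10·log₁₀(4.097e+08) = 86.12 dB SPL.

86 dB SPL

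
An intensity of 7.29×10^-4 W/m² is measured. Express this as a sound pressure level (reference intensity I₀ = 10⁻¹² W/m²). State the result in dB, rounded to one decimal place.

88.6 dB

L = 10·log₁₀(I/I₀) = 10·log₁₀(7.29×10^-4/10⁻¹²) = 10·log₁₀(7.29×10^8).
L = 10·(0.8627 + 8) = 88.63 dB.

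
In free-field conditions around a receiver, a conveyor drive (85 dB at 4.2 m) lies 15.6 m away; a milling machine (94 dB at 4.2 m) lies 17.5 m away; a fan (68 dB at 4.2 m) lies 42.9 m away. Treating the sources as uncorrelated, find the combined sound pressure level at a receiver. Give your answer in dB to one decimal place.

Apply inverse-square spreading to bring every level to the receiver, then sum 10^(L/10).
conveyor drive: 85 − 20·log₁₀(15.6/4.2) = 85 − 11.40 = 73.60 dB.
milling machine: 94 − 20·log₁₀(17.5/4.2) = 94 − 12.40 = 81.60 dB.
fan: 68 − 20·log₁₀(42.9/4.2) = 68 − 20.18 = 47.82 dB.
Σ 10^(L/10) = 1.677e+08 → L_total = 10·log₁₀(1.677e+08) = 82.24 dB.

82.2 dB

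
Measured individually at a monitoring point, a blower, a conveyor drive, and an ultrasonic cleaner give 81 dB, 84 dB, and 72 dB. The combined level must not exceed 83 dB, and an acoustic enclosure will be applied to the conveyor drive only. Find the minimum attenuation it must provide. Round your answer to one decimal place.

6.4 dB

Everything except the conveyor drive sums to 10^(81/10) + 10^(72/10) = 1.417e+08 in linear terms, 81.51 dB.
To meet 83 dB overall, the treated conveyor drive may contribute at most 10^(83/10) − 1.417e+08 = 5.778e+07, i.e. 77.62 dB.
Required insertion loss = 84 − 77.62 = 6.38 dB.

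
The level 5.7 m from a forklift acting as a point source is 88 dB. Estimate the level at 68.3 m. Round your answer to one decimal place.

66.4 dB

Point-source attenuation: ΔL = 20·log₁₀(r₂/r₁) = 20·log₁₀(68.3/5.7) = 21.571 dB.
L₂ = 88 − 20·log₁₀(68.3/5.7) = 88 − 21.571 = 66.43 dB.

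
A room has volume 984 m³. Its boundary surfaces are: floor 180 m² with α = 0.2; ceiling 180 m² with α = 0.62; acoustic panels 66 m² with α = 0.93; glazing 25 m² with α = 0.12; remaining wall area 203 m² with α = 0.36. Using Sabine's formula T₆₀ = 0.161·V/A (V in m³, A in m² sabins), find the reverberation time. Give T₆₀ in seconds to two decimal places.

0.56 s

Total absorption A = 180·0.2 + 180·0.62 + 66·0.93 + 25·0.12 + 203·0.36 = 285.06 m² sabins.
T₆₀ = 0.161·V/A = 0.161·984/285.06 = 0.556 s.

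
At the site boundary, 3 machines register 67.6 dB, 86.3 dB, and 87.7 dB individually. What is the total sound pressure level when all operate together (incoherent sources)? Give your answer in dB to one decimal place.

Incoherent sources combine by intensity addition: L_total = 10·log₁₀(Σ 10^(L_i/10)).
Σ 10^(L/10) = 10^(67.6/10) + 10^(86.3/10) + 10^(87.7/10) = 1.021e+09.
L_total = 10·log₁₀(1.021e+09) = 90.09 dB.

90.1 dB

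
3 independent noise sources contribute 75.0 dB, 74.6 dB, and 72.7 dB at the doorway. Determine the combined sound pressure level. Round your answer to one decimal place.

79.0 dB

For uncorrelated sources the intensities add, so convert each level to linear form, sum, and take 10·log₁₀ of the total.
Σ 10^(L/10) = 10^(75.0/10) + 10^(74.6/10) + 10^(72.7/10) = 7.908e+07.
L_total = 10·log₁₀(7.908e+07) = 78.98 dB.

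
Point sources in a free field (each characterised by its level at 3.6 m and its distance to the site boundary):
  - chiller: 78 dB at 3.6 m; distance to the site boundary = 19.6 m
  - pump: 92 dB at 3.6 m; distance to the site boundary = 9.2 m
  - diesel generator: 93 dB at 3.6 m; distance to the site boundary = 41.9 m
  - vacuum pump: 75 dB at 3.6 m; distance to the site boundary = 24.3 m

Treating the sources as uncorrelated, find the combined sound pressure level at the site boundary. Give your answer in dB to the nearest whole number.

84 dB

First find each source's level at the receiver (point-source: −20·log₁₀(r/r_ref)), then combine on an intensity basis.
chiller: 78 − 20·log₁₀(19.6/3.6) = 78 − 14.72 = 63.28 dB.
pump: 92 − 20·log₁₀(9.2/3.6) = 92 − 8.15 = 83.85 dB.
diesel generator: 93 − 20·log₁₀(41.9/3.6) = 93 − 21.32 = 71.68 dB.
vacuum pump: 75 − 20·log₁₀(24.3/3.6) = 75 − 16.59 = 58.41 dB.
Σ 10^(L/10) = 2.602e+08 → L_total = 10·log₁₀(2.602e+08) = 84.15 dB.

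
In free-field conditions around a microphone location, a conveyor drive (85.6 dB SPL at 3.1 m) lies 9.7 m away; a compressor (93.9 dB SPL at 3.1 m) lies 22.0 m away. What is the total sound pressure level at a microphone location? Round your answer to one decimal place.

Apply inverse-square spreading to bring every level to the receiver, then sum 10^(L/10).
conveyor drive: 85.6 − 20·log₁₀(9.7/3.1) = 85.6 − 9.91 = 75.69 dB SPL.
compressor: 93.9 − 20·log₁₀(22.0/3.1) = 93.9 − 17.02 = 76.88 dB SPL.
Σ 10^(L/10) = 8.582e+07 → L_total = 10·log₁₀(8.582e+07) = 79.34 dB SPL.

79.3 dB SPL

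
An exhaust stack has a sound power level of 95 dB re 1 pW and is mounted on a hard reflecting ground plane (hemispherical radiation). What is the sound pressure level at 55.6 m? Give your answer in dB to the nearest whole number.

52 dB

L_p = L_w − 10·log₁₀(2π·r²) with r = 55.6 m.
2π·r² = 1.942e+04 m², 10·log₁₀ of that is 42.883 dB.
L_p = 95 − 42.883 = 52.12 dB.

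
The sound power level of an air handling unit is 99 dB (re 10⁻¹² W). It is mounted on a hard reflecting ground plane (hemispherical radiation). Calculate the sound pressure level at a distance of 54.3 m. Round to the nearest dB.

Free-field hemispherical radiation: L_p = L_w − 10·log₁₀(2π·r²), r = 54.3 m.
2π·r² = 1.853e+04 m², 10·log₁₀ of that is 42.678 dB.
L_p = 99 − 42.678 = 56.32 dB.

56 dB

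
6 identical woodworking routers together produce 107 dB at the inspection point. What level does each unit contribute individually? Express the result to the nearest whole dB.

99 dB

Dividing the total intensity by 6 lowers the level by 10·log₁₀ 6 = 7.782 dB: L₁ = 107 − 7.782.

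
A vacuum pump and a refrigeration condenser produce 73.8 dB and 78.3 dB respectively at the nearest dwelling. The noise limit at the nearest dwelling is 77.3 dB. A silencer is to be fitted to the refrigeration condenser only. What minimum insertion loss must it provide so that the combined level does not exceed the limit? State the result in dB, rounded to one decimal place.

Fixed contribution from the other source: Σ 10^(L/10) = 10^(73.8/10) = 2.399e+07 (73.80 dB).
The limit corresponds to 10^(77.3/10) = 5.370e+07; subtracting the fixed part leaves 2.971e+07 for the refrigeration condenser, i.e. 74.73 dB.
So the refrigeration condenser must be reduced from 78.3 to 74.73 dB: IL = 3.57 dB.

3.6 dB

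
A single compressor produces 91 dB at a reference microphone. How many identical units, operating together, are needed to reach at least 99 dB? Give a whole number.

7

Need L₁ + 10·log₁₀ N ≥ 99, i.e. log₁₀ N ≥ 0.80.
N ≥ 10^(8.0/10) = 6.310, so N = 7.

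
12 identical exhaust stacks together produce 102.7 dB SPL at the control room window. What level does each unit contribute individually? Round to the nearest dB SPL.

92 dB SPL

Dividing the total intensity by 12 lowers the level by 10·log₁₀ 12 = 10.792 dB: L₁ = 102.7 − 10.792.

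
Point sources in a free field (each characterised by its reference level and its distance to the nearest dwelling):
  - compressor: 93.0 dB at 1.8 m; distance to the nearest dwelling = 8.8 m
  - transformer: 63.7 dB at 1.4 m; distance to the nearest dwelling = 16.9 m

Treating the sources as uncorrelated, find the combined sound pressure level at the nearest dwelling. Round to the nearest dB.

79 dB

First find each source's level at the receiver (point-source: −20·log₁₀(r/r_ref)), then combine on an intensity basis.
compressor: 93.0 − 20·log₁₀(8.8/1.8) = 93.0 − 13.78 = 79.22 dB.
transformer: 63.7 − 20·log₁₀(16.9/1.4) = 63.7 − 21.64 = 42.06 dB.
Σ 10^(L/10) = 8.350e+07 → L_total = 10·log₁₀(8.350e+07) = 79.22 dB.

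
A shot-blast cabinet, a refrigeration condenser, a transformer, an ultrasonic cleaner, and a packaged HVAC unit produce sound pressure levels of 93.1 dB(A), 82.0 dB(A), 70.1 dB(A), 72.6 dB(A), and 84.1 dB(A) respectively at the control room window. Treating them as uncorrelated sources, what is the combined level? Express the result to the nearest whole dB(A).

For uncorrelated sources the intensities add, so convert each level to linear form, sum, and take 10·log₁₀ of the total.
Σ 10^(L/10) = 10^(93.1/10) + 10^(82.0/10) + 10^(70.1/10) + 10^(72.6/10) + 10^(84.1/10) = 2.486e+09.
L_total = 10·log₁₀(2.486e+09) = 93.95 dB(A).

94 dB(A)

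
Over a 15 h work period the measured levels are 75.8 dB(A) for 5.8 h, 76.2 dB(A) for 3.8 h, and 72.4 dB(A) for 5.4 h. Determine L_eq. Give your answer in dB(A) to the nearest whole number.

Weight each interval's intensity by its duration and average over T = 15 h:
Σ tᵢ·10^(Lᵢ/10) = 5.8·10^(75.8/10) + 3.8·10^(76.2/10) + 5.4·10^(72.4/10) = 4.728e+08.
L_eq = 10·log₁₀(4.728e+08/15) = 74.99 dB(A).

75 dB(A)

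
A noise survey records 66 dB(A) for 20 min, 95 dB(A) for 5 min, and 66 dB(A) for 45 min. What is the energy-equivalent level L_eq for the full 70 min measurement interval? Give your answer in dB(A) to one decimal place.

83.6 dB(A)

The energy average is taken in the linear domain: L_eq = 10·log₁₀[(Σ tᵢ·10^(Lᵢ/10))/T], T = 70 min.
Σ tᵢ·10^(Lᵢ/10) = 20·10^(66/10) + 5·10^(95/10) + 45·10^(66/10) = 1.607e+10.
L_eq = 10·log₁₀(1.607e+10/70) = 83.61 dB(A).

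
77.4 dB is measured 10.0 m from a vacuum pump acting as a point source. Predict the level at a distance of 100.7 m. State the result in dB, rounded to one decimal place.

Spherical spreading from a point source gives a 20·log₁₀(r₂/r₁) drop.
L₂ = 77.4 − 20·log₁₀(100.7/10.0) = 77.4 − 20.061 = 57.34 dB.

57.3 dB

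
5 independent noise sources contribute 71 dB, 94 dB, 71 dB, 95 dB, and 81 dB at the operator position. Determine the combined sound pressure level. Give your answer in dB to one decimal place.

For uncorrelated sources the intensities add, so convert each level to linear form, sum, and take 10·log₁₀ of the total.
Σ 10^(L/10) = 10^(71/10) + 10^(94/10) + 10^(71/10) + 10^(95/10) + 10^(81/10) = 5.825e+09.
L_total = 10·log₁₀(5.825e+09) = 97.65 dB.

97.7 dB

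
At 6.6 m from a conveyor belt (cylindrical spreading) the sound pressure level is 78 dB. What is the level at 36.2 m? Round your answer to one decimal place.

70.6 dB

Line-source attenuation: ΔL = 10·log₁₀(r₂/r₁) = 10·log₁₀(36.2/6.6) = 7.392 dB.
L₂ = 78 − 10·log₁₀(36.2/6.6) = 78 − 7.392 = 70.61 dB.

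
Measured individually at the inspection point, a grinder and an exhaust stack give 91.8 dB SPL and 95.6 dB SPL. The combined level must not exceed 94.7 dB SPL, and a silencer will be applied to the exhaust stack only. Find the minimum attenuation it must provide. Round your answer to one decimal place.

4.0 dB

Fixed contribution from the other source: Σ 10^(L/10) = 10^(91.8/10) = 1.514e+09 (91.80 dB SPL).
The limit corresponds to 10^(94.7/10) = 2.951e+09; subtracting the fixed part leaves 1.438e+09 for the exhaust stack, i.e. 91.58 dB SPL.
Required insertion loss = 95.6 − 91.58 = 4.02 dB.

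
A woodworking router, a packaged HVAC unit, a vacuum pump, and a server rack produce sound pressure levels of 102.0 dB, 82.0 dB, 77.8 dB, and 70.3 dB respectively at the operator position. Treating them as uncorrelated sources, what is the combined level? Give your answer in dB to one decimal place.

For uncorrelated sources the intensities add, so convert each level to linear form, sum, and take 10·log₁₀ of the total.
Σ 10^(L/10) = 10^(102.0/10) + 10^(82.0/10) + 10^(77.8/10) + 10^(70.3/10) = 1.608e+10.
L_total = 10·log₁₀(1.608e+10) = 102.06 dB.

102.1 dB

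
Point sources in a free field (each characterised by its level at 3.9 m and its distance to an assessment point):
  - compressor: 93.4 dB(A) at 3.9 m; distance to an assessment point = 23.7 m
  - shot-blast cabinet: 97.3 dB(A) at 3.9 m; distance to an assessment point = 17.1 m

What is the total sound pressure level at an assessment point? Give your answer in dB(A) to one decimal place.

85.3 dB(A)

Apply inverse-square spreading to bring every level to the receiver, then sum 10^(L/10).
compressor: 93.4 − 20·log₁₀(23.7/3.9) = 93.4 − 15.67 = 77.73 dB(A).
shot-blast cabinet: 97.3 − 20·log₁₀(17.1/3.9) = 97.3 − 12.84 = 84.46 dB(A).
Σ 10^(L/10) = 3.386e+08 → L_total = 10·log₁₀(3.386e+08) = 85.30 dB(A).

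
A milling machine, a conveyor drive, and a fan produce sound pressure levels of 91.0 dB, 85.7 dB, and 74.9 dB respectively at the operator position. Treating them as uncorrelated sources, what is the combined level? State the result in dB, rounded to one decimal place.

Incoherent sources combine by intensity addition: L_total = 10·log₁₀(Σ 10^(L_i/10)).
Σ 10^(L/10) = 10^(91.0/10) + 10^(85.7/10) + 10^(74.9/10) = 1.661e+09.
L_total = 10·log₁₀(1.661e+09) = 92.20 dB.

92.2 dB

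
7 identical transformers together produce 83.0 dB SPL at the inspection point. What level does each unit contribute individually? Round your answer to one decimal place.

74.5 dB SPL

7 equal contributions raise the level by 10·log₁₀ 7 = 8.451 dB, so each unit alone gives 83.0 − 8.451.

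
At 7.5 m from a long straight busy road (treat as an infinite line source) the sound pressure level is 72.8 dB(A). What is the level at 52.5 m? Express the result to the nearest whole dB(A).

64 dB(A)

Cylindrical spreading from a line source gives a 10·log₁₀(r₂/r₁) drop.
L₂ = 72.8 − 10·log₁₀(52.5/7.5) = 72.8 − 8.451 = 64.35 dB(A).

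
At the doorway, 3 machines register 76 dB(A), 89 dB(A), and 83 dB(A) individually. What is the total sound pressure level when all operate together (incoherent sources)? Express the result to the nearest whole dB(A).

For uncorrelated sources the intensities add, so convert each level to linear form, sum, and take 10·log₁₀ of the total.
Σ 10^(L/10) = 10^(76/10) + 10^(89/10) + 10^(83/10) = 1.034e+09.
L_total = 10·log₁₀(1.034e+09) = 90.14 dB(A).

90 dB(A)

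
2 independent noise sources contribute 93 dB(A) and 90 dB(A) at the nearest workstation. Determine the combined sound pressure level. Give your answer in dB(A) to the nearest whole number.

Incoherent sources combine by intensity addition: L_total = 10·log₁₀(Σ 10^(L_i/10)).
Σ 10^(L/10) = 10^(93/10) + 10^(90/10) = 2.995e+09.
L_total = 10·log₁₀(2.995e+09) = 94.76 dB(A).

95 dB(A)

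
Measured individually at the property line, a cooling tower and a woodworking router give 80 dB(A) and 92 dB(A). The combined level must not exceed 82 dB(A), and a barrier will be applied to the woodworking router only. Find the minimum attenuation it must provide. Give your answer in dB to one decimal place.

14.3 dB

The untreated sources together contribute 10^(80/10) = 1.000e+08, i.e. 80.00 dB(A).
To meet 82 dB(A) overall, the treated woodworking router may contribute at most 10^(82/10) − 1.000e+08 = 5.849e+07, i.e. 77.67 dB(A).
Required insertion loss = 92 − 77.67 = 14.33 dB.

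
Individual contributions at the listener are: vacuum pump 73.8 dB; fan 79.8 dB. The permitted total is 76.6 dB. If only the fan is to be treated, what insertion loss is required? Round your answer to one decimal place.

6.4 dB

Fixed contribution from the other source: Σ 10^(L/10) = 10^(73.8/10) = 2.399e+07 (73.80 dB).
To meet 76.6 dB overall, the treated fan may contribute at most 10^(76.6/10) − 2.399e+07 = 2.172e+07, i.e. 73.37 dB.
Required insertion loss = 79.8 − 73.37 = 6.43 dB.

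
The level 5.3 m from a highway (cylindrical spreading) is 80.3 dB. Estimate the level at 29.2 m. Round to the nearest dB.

73 dB

For a line source, L₂ = L₁ − 10·log₁₀(r₂/r₁).
L₂ = 80.3 − 10·log₁₀(29.2/5.3) = 80.3 − 7.411 = 72.89 dB.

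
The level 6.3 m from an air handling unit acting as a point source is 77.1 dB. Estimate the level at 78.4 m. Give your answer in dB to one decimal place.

55.2 dB

For a point source, L₂ = L₁ − 20·log₁₀(r₂/r₁).
L₂ = 77.1 − 20·log₁₀(78.4/6.3) = 77.1 − 21.900 = 55.20 dB.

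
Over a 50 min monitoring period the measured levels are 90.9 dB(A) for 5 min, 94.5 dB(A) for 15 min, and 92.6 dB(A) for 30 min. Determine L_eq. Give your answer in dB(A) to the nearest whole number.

93 dB(A)

Weight each interval's intensity by its duration and average over T = 50 min:
Σ tᵢ·10^(Lᵢ/10) = 5·10^(90.9/10) + 15·10^(94.5/10) + 30·10^(92.6/10) = 1.030e+11.
L_eq = 10·log₁₀(1.030e+11/50) = 93.14 dB(A).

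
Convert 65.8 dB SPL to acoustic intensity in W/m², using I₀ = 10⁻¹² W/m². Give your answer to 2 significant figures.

L = 10·log₁₀(I/I₀) ⇒ I = I₀·10^(L/10) = 10⁻¹² × 10^6.58.

3.8e-06 W/m²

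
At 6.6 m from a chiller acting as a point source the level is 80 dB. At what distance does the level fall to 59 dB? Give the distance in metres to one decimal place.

Point-source spreading drops the level by 20·log₁₀(r₂/r₁); inverting, r₂/r₁ = 10^(ΔL/20).
r₂ = 6.6·10^((80−59)/20) = 6.6·10^(21.0/20) = 74.05 m.

74.1 m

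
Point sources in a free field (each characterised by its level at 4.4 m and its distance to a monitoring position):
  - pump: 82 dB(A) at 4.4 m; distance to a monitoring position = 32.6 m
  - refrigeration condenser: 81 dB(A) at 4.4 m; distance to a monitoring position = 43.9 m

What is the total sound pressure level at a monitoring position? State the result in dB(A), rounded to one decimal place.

66.2 dB(A)

First find each source's level at the receiver (point-source: −20·log₁₀(r/r_ref)), then combine on an intensity basis.
pump: 82 − 20·log₁₀(32.6/4.4) = 82 − 17.40 = 64.60 dB(A).
refrigeration condenser: 81 − 20·log₁₀(43.9/4.4) = 81 − 19.98 = 61.02 dB(A).
Σ 10^(L/10) = 4.152e+06 → L_total = 10·log₁₀(4.152e+06) = 66.18 dB(A).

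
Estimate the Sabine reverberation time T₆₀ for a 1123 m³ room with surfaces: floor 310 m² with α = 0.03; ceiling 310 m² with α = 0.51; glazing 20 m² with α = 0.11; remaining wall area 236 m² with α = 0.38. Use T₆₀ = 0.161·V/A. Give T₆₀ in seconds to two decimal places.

Summing Sᵢαᵢ: 310·0.03 + 310·0.51 + 20·0.11 + 236·0.38 = 259.28 m².
T₆₀ = 0.161 × 1123 / 259.28 = 0.697 s.

0.70 s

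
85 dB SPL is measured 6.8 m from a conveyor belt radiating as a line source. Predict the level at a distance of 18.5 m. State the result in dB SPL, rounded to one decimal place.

80.7 dB SPL

Line-source attenuation: ΔL = 10·log₁₀(r₂/r₁) = 10·log₁₀(18.5/6.8) = 4.347 dB.
L₂ = 85 − 10·log₁₀(18.5/6.8) = 85 − 4.347 = 80.65 dB SPL.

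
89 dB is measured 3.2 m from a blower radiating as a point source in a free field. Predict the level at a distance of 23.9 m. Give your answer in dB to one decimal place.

For a point source, L₂ = L₁ − 20·log₁₀(r₂/r₁).
L₂ = 89 − 20·log₁₀(23.9/3.2) = 89 − 17.465 = 71.54 dB.

71.5 dB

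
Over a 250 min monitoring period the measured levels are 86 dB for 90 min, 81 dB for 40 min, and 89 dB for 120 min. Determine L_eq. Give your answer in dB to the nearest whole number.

The energy average is taken in the linear domain: L_eq = 10·log₁₀[(Σ tᵢ·10^(Lᵢ/10))/T], T = 250 min.
Σ tᵢ·10^(Lᵢ/10) = 90·10^(86/10) + 40·10^(81/10) + 120·10^(89/10) = 1.362e+11.
L_eq = 10·log₁₀(1.362e+11/250) = 87.36 dB.

87 dB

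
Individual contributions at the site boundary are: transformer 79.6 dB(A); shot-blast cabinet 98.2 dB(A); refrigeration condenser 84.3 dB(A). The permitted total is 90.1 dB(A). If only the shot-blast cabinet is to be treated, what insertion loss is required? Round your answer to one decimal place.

10.0 dB

Everything except the shot-blast cabinet sums to 10^(79.6/10) + 10^(84.3/10) = 3.604e+08 in linear terms, 85.57 dB(A).
To meet 90.1 dB(A) overall, the treated shot-blast cabinet may contribute at most 10^(90.1/10) − 3.604e+08 = 6.629e+08, i.e. 88.21 dB(A).
Required insertion loss = 98.2 − 88.21 = 9.99 dB.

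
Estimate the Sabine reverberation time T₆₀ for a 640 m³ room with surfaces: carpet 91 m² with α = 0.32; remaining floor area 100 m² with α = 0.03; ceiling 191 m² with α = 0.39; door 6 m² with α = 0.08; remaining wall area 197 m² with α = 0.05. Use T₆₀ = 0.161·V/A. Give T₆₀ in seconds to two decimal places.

A = Σ Sᵢαᵢ = 91·0.32 + 100·0.03 + 191·0.39 + 6·0.08 + 197·0.05 = 116.94 m².
T₆₀ = 0.161 × 640 / 116.94 = 0.881 s.

0.88 s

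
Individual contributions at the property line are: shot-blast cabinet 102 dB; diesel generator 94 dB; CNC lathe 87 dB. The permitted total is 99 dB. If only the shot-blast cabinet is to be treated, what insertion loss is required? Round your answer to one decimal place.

Everything except the shot-blast cabinet sums to 10^(94/10) + 10^(87/10) = 3.013e+09 in linear terms, 94.79 dB.
To meet 99 dB overall, the treated shot-blast cabinet may contribute at most 10^(99/10) − 3.013e+09 = 4.930e+09, i.e. 96.93 dB.
Required insertion loss = 102 − 96.93 = 5.07 dB.

5.1 dB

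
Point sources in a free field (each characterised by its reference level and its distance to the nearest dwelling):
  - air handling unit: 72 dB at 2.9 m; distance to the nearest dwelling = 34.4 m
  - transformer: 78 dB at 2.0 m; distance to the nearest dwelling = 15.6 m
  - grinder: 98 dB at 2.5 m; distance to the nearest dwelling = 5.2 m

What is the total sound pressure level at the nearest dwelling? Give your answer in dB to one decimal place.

91.6 dB

Apply inverse-square spreading to bring every level to the receiver, then sum 10^(L/10).
air handling unit: 72 − 20·log₁₀(34.4/2.9) = 72 − 21.48 = 50.52 dB.
transformer: 78 − 20·log₁₀(15.6/2.0) = 78 − 17.84 = 60.16 dB.
grinder: 98 − 20·log₁₀(5.2/2.5) = 98 − 6.36 = 91.64 dB.
Σ 10^(L/10) = 1.460e+09 → L_total = 10·log₁₀(1.460e+09) = 91.64 dB.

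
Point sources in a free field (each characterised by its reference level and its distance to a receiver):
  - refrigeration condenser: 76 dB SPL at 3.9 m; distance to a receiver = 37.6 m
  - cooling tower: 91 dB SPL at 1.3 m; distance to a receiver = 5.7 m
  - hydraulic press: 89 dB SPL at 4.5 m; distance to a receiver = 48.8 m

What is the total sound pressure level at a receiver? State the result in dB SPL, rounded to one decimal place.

78.6 dB SPL

Propagate each source to the receiver with L = L_ref − 20·log₁₀(r/r_ref), then add intensities.
refrigeration condenser: 76 − 20·log₁₀(37.6/3.9) = 76 − 19.68 = 56.32 dB SPL.
cooling tower: 91 − 20·log₁₀(5.7/1.3) = 91 − 12.84 = 78.16 dB SPL.
hydraulic press: 89 − 20·log₁₀(48.8/4.5) = 89 − 20.70 = 68.30 dB SPL.
Σ 10^(L/10) = 7.267e+07 → L_total = 10·log₁₀(7.267e+07) = 78.61 dB SPL.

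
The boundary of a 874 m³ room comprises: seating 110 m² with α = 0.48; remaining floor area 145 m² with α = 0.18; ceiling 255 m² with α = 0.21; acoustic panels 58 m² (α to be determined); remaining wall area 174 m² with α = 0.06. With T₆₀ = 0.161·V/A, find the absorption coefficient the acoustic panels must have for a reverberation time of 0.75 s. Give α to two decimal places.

0.77

A = 0.161·V/T₆₀ = 0.161·874/0.75 = 187.62 m² sabins.
Absorption from the other surfaces = 110·0.48 + 145·0.18 + 255·0.21 + 174·0.06 = 142.89 m², so the acoustic panels must supply 44.73 m² over 58 m².
α = 44.73/58 = 0.771.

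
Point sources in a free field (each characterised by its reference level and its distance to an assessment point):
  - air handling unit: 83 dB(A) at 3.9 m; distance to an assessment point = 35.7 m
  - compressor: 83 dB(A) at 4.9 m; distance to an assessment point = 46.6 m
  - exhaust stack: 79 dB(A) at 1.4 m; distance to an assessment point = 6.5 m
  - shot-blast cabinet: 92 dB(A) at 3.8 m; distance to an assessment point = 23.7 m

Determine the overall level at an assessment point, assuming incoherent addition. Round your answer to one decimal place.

76.9 dB(A)

Apply inverse-square spreading to bring every level to the receiver, then sum 10^(L/10).
air handling unit: 83 − 20·log₁₀(35.7/3.9) = 83 − 19.23 = 63.77 dB(A).
compressor: 83 − 20·log₁₀(46.6/4.9) = 83 − 19.56 = 63.44 dB(A).
exhaust stack: 79 − 20·log₁₀(6.5/1.4) = 79 − 13.34 = 65.66 dB(A).
shot-blast cabinet: 92 − 20·log₁₀(23.7/3.8) = 92 − 15.90 = 76.10 dB(A).
Σ 10^(L/10) = 4.902e+07 → L_total = 10·log₁₀(4.902e+07) = 76.90 dB(A).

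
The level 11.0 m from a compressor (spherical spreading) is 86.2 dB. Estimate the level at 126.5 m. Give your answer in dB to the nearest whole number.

65 dB

For a point source, L₂ = L₁ − 20·log₁₀(r₂/r₁).
L₂ = 86.2 − 20·log₁₀(126.5/11.0) = 86.2 − 21.214 = 64.99 dB.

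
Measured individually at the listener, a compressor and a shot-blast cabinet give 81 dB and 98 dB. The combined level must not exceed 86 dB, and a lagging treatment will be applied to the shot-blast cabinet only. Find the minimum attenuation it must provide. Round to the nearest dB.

Everything except the shot-blast cabinet sums to 10^(81/10) = 1.259e+08 in linear terms, 81.00 dB.
To meet 86 dB overall, the treated shot-blast cabinet may contribute at most 10^(86/10) − 1.259e+08 = 2.722e+08, i.e. 84.35 dB.
So the shot-blast cabinet must be reduced from 98 to 84.35 dB: IL = 13.65 dB.

14 dB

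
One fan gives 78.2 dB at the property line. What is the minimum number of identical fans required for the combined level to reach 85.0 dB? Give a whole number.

Need L₁ + 10·log₁₀ N ≥ 85.0, i.e. log₁₀ N ≥ 0.68.
N ≥ 10^(6.8/10) = 4.786, so N = 5.

5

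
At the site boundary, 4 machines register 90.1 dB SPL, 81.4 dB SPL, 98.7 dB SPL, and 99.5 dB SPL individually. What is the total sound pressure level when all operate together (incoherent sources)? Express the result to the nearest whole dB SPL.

102 dB SPL

For uncorrelated sources the intensities add, so convert each level to linear form, sum, and take 10·log₁₀ of the total.
Σ 10^(L/10) = 10^(90.1/10) + 10^(81.4/10) + 10^(98.7/10) + 10^(99.5/10) = 1.749e+10.
L_total = 10·log₁₀(1.749e+10) = 102.43 dB SPL.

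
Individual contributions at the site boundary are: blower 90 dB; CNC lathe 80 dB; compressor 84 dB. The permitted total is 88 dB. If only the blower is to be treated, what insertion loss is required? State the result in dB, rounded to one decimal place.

Fixed contribution from the other sources: Σ 10^(L/10) = 10^(80/10) + 10^(84/10) = 3.512e+08 (85.46 dB).
The limit corresponds to 10^(88/10) = 6.310e+08; subtracting the fixed part leaves 2.798e+08 for the blower, i.e. 84.47 dB.
So the blower must be reduced from 90 to 84.47 dB: IL = 5.53 dB.

5.5 dB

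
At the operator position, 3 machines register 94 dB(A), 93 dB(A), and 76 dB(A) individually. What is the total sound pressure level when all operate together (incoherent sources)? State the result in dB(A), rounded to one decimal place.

For uncorrelated sources the intensities add, so convert each level to linear form, sum, and take 10·log₁₀ of the total.
Σ 10^(L/10) = 10^(94/10) + 10^(93/10) + 10^(76/10) = 4.547e+09.
L_total = 10·log₁₀(4.547e+09) = 96.58 dB(A).

96.6 dB(A)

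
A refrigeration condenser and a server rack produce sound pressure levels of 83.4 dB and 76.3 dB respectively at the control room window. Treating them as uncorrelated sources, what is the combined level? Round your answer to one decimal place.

84.2 dB

Incoherent sources combine by intensity addition: L_total = 10·log₁₀(Σ 10^(L_i/10)).
Σ 10^(L/10) = 10^(83.4/10) + 10^(76.3/10) = 2.614e+08.
L_total = 10·log₁₀(2.614e+08) = 84.17 dB.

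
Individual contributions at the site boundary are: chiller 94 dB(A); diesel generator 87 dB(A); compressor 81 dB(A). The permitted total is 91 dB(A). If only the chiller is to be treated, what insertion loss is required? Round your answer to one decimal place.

Everything except the chiller sums to 10^(87/10) + 10^(81/10) = 6.271e+08 in linear terms, 87.97 dB(A).
The limit corresponds to 10^(91/10) = 1.259e+09; subtracting the fixed part leaves 6.318e+08 for the chiller, i.e. 88.01 dB(A).
Required insertion loss = 94 − 88.01 = 5.99 dB.

6.0 dB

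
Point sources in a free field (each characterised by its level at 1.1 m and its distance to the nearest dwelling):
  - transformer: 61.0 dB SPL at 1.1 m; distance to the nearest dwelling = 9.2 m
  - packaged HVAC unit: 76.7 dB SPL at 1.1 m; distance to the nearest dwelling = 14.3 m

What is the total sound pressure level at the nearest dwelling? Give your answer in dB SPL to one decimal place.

54.7 dB SPL

Apply inverse-square spreading to bring every level to the receiver, then sum 10^(L/10).
transformer: 61.0 − 20·log₁₀(9.2/1.1) = 61.0 − 18.45 = 42.55 dB SPL.
packaged HVAC unit: 76.7 − 20·log₁₀(14.3/1.1) = 76.7 − 22.28 = 54.42 dB SPL.
Σ 10^(L/10) = 2.948e+05 → L_total = 10·log₁₀(2.948e+05) = 54.69 dB SPL.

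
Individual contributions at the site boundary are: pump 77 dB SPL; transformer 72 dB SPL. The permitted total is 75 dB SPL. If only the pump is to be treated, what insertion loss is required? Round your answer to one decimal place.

The untreated sources together contribute 10^(72/10) = 1.585e+07, i.e. 72.00 dB SPL.
The limit corresponds to 10^(75/10) = 3.162e+07; subtracting the fixed part leaves 1.577e+07 for the pump, i.e. 71.98 dB SPL.
So the pump must be reduced from 77 to 71.98 dB SPL: IL = 5.02 dB.

5.0 dB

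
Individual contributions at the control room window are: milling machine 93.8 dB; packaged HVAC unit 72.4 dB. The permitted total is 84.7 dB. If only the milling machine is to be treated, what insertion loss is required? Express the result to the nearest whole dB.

The untreated sources together contribute 10^(72.4/10) = 1.738e+07, i.e. 72.40 dB.
The limit corresponds to 10^(84.7/10) = 2.951e+08; subtracting the fixed part leaves 2.777e+08 for the milling machine, i.e. 84.44 dB.
Required insertion loss = 93.8 − 84.44 = 9.36 dB.

9 dB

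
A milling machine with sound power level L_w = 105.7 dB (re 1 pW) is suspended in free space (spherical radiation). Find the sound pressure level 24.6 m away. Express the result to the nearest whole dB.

L_p = L_w − 10·log₁₀(4π·r²) with r = 24.6 m.
4π·r² = 7605 m², 10·log₁₀ of that is 38.811 dB.
L_p = 105.7 − 38.811 = 66.89 dB.

67 dB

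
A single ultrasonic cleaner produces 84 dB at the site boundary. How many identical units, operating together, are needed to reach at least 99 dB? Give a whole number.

32

N identical sources give L₁ + 10·log₁₀ N, so require 10·log₁₀ N ≥ 99 − 84 = 15.0 dB.
N ≥ 10^(15.0/10) = 31.623, so N = 32.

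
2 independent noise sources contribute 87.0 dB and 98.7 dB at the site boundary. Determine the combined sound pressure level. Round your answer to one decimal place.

99.0 dB

Incoherent sources combine by intensity addition: L_total = 10·log₁₀(Σ 10^(L_i/10)).
Σ 10^(L/10) = 10^(87.0/10) + 10^(98.7/10) = 7.914e+09.
L_total = 10·log₁₀(7.914e+09) = 98.98 dB.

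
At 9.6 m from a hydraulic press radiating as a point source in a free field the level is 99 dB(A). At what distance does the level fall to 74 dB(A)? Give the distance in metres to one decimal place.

The 25.0 dB drop corresponds to a distance ratio of 10^(25.0/20) for a point source.
r₂ = 9.6·10^((99−74)/20) = 9.6·10^(25.0/20) = 170.71 m.

170.7 m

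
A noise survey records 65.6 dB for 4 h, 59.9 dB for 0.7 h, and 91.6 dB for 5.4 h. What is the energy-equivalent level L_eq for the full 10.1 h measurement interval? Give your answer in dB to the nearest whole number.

89 dB

Weight each interval's intensity by its duration and average over T = 10.1 h:
Σ tᵢ·10^(Lᵢ/10) = 4·10^(65.6/10) + 0.7·10^(59.9/10) + 5.4·10^(91.6/10) = 7.821e+09.
L_eq = 10·log₁₀(7.821e+09/10.1) = 88.89 dB.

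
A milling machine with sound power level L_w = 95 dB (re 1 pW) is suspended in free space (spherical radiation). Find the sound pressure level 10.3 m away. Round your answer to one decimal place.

63.8 dB

Free-field spherical radiation: L_p = L_w − 10·log₁₀(4π·r²), r = 10.3 m.
4π·r² = 1333 m², 10·log₁₀ of that is 31.249 dB.
L_p = 95 − 31.249 = 63.75 dB.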